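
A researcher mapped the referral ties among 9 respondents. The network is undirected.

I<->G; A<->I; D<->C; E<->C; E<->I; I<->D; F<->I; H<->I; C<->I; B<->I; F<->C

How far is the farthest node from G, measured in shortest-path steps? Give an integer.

2

Distances from G: A:2, B:2, C:2, D:2, E:2, F:2, H:2, I:1.
The largest is 2 (to D, A, H, E, C, F, and B), so the eccentricity of G is 2.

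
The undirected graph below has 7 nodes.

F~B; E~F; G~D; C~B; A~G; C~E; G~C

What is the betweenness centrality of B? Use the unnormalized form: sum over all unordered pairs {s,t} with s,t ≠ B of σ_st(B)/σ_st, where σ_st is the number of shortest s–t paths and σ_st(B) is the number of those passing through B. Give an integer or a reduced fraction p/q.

Pairs whose geodesics pass through B — A–F: 1/2; D–F: 1/2; G–F: 1/2; C–F: 1/2.
All other pairs contribute 0.
Summing the contributions gives betweenness(B) = 2.

2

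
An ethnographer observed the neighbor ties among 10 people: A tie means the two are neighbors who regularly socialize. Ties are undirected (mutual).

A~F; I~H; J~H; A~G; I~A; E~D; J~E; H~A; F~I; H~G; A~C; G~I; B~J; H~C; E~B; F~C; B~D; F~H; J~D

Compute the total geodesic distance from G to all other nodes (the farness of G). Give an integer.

Distances from G: A:1, B:3, C:2, D:3, E:3, F:2, H:1, I:1, J:2.
Sum = 1 + 3 + 2 + 3 + 3 + 2 + 1 + 1 + 2 = 18.

18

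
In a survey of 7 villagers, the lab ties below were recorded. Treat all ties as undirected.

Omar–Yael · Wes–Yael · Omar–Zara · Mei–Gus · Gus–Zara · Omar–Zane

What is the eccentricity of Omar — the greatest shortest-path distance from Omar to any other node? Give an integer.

3

Distances from Omar: Gus:2, Mei:3, Wes:2, Yael:1, Zane:1, Zara:1.
The largest is 3 (to Mei), so the eccentricity of Omar is 3.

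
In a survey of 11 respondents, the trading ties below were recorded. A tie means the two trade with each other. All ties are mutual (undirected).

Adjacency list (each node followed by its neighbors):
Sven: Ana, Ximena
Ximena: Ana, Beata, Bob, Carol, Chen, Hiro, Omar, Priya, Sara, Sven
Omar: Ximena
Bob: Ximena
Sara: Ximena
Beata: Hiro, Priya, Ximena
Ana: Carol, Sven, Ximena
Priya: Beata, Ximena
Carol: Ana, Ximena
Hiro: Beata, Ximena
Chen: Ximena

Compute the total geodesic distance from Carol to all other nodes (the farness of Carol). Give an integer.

Distances from Carol: Ana:1, Beata:2, Bob:2, Chen:2, Hiro:2, Omar:2, Priya:2, Sara:2, Sven:2, Ximena:1.
Sum = 1 + 2 + 2 + 2 + 2 + 2 + 2 + 2 + 2 + 1 = 18.

18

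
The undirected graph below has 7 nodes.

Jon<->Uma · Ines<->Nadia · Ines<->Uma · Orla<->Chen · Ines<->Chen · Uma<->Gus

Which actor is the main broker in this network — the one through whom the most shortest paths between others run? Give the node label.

Unnormalized betweenness of each node: Chen:5, Gus:0, Ines:11, Jon:0, Nadia:0, Orla:0, Uma:9.
Ines has the largest value, 11, making it the main broker — the node through which the most shortest paths run.

Ines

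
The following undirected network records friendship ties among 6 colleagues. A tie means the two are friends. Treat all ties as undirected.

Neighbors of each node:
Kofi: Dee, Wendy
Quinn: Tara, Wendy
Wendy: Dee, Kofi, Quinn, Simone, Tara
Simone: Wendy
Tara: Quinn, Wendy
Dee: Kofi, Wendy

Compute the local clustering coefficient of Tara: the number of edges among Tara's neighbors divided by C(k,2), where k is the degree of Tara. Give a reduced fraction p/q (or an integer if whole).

Tara's neighbors: Quinn and Wendy (k = 2).
Possible neighbor pairs: C(2,2) = 1. Edges among them: Quinn–Wendy → e = 1.
Clustering(Tara) = 1/1.

1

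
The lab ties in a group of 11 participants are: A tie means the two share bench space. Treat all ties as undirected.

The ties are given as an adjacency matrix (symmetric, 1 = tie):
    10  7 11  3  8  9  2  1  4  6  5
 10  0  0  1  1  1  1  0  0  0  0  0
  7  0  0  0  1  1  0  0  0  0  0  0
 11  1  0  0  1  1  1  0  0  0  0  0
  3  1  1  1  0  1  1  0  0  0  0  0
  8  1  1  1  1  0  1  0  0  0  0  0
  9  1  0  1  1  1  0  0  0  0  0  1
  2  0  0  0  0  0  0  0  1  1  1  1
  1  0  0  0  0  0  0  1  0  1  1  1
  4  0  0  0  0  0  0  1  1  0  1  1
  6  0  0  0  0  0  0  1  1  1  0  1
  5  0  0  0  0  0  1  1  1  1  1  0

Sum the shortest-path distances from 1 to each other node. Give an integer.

22

Distances from 1: 2:1, 3:3, 4:1, 5:1, 6:1, 7:4, 8:3, 9:2, 10:3, 11:3.
Sum = 1 + 3 + 1 + 1 + 1 + 4 + 3 + 2 + 3 + 3 = 22.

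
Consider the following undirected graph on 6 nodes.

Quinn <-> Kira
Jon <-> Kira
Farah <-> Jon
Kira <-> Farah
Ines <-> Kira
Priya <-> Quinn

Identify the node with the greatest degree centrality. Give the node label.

Degrees — Farah:2, Ines:1, Jon:2, Kira:4, Priya:1, Quinn:2.
The maximum is 4, attained only by Kira.

Kira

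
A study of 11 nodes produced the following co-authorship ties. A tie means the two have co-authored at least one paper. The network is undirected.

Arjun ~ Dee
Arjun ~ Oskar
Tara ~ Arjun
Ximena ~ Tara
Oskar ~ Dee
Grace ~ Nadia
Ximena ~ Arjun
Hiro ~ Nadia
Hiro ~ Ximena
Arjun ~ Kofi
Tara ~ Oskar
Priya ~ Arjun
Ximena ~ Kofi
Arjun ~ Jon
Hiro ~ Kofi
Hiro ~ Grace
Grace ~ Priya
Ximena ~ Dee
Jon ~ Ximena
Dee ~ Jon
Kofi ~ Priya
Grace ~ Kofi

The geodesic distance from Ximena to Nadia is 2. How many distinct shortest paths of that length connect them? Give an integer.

1

The shortest distance is 2, and the only length-2 path is Ximena–Hiro–Nadia. So there is exactly 1 shortest path.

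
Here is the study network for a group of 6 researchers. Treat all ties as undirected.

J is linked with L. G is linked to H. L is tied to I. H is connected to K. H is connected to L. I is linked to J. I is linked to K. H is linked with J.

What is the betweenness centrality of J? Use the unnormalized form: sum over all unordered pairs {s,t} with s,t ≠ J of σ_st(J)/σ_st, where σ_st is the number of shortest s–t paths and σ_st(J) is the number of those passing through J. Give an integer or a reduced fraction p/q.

Pairs whose geodesics pass through J — H–I: 1/3; G–I: 1/3.
All other pairs contribute 0.
Summing the contributions gives betweenness(J) = 2/3.

2/3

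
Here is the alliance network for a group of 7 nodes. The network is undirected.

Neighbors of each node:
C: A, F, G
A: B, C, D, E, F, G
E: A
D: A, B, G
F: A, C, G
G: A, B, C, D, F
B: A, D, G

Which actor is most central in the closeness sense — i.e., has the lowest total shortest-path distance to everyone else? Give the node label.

Farness (sum of distances to all others) for each node — A:6, B:9, C:9, D:9, E:11, F:9, G:7.
The smallest farness is 6, for A, so A has the highest closeness.

A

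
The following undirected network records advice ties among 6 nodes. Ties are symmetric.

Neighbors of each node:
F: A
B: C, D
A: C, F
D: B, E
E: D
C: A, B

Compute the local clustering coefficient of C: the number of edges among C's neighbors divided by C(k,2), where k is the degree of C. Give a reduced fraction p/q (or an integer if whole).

0

C's neighbors: A and B (k = 2).
Possible neighbor pairs: C(2,2) = 1. Edges among them: none → e = 0.
Clustering(C) = 0/1.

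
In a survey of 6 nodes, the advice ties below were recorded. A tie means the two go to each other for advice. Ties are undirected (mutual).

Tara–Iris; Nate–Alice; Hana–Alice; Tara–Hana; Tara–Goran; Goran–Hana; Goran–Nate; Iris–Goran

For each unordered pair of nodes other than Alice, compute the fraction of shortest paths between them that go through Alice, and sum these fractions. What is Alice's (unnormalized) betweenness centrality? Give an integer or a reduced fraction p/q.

Pairs whose geodesics pass through Alice — Nate–Hana: 1/2.
All other pairs contribute 0.
Summing the contributions gives betweenness(Alice) = 1/2.

1/2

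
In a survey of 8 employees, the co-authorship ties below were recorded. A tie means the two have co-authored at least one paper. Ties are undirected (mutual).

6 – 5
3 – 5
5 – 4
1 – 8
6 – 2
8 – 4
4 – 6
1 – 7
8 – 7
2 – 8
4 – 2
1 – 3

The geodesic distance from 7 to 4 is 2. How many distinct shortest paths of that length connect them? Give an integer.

The shortest distance is 2, and the only length-2 path is 7–8–4. So there is exactly 1 shortest path.

1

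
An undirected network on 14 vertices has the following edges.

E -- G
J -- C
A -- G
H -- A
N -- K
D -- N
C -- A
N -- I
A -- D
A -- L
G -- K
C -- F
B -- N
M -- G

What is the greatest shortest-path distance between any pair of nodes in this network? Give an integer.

5

Eccentricity of each node (its greatest distance to any other): A:3, B:5, C:4, D:3, E:4, F:5, G:3, H:4, I:5, J:5, K:4, L:4, M:4, N:4.
The maximum eccentricity is 5, realized for instance by the pair F–B via F – C – A – D – N – B. So the diameter is 5.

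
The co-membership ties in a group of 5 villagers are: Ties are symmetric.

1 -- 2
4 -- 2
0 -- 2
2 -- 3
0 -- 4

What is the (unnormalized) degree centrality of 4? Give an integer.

2

4 is directly tied to 0 and 2. That is 2 neighbors, so the degree of 4 is 2.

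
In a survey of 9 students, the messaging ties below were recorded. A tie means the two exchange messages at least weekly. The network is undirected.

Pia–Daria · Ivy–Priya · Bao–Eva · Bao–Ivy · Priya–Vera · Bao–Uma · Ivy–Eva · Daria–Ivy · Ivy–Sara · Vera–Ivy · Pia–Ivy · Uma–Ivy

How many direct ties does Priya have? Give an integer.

Priya is directly tied to Ivy and Vera. That is 2 neighbors, so the degree of Priya is 2.

2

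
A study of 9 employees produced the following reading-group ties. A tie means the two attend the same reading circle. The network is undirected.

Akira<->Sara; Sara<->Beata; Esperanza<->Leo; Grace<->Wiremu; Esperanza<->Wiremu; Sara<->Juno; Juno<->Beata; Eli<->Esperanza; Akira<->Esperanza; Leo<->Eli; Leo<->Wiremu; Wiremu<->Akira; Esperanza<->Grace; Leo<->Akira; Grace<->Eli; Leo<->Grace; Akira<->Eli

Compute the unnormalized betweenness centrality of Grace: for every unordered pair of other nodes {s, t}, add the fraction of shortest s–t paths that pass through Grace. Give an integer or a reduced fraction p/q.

Pairs whose geodesics pass through Grace — Eli–Wiremu: 1/4.
All other pairs contribute 0.
Summing the contributions gives betweenness(Grace) = 1/4.

1/4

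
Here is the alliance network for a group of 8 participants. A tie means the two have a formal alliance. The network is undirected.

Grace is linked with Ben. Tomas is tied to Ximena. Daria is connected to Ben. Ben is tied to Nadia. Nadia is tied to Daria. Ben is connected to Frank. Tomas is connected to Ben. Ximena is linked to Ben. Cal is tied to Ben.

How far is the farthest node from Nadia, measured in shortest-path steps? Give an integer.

Distances from Nadia: Ben:1, Cal:2, Daria:1, Frank:2, Grace:2, Tomas:2, Ximena:2.
The largest is 2 (to Cal, Ximena, Grace, Tomas, and Frank), so the eccentricity of Nadia is 2.

2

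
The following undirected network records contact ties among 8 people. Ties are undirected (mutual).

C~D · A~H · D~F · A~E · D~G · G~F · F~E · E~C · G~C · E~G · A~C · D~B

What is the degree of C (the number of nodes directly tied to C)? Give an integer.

C is directly tied to A, D, E, and G. That is 4 neighbors, so the degree of C is 4.

4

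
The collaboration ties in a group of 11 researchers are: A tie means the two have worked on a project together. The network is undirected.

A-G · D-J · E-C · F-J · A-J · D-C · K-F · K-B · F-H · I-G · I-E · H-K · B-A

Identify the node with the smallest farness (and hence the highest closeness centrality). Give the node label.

Farness (sum of distances to all others) for each node — A:20, B:24, C:27, D:23, E:30, F:23, G:24, H:30, I:28, J:19, K:26.
The smallest farness is 19, for J, so J has the highest closeness.

J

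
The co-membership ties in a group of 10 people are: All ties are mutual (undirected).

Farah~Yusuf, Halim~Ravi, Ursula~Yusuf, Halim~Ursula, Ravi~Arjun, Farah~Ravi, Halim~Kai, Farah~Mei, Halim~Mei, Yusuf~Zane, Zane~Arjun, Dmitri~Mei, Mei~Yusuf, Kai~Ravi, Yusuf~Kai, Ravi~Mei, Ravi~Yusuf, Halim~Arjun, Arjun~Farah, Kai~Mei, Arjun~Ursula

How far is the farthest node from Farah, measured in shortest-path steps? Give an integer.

Distances from Farah: Arjun:1, Dmitri:2, Halim:2, Kai:2, Mei:1, Ravi:1, Ursula:2, Yusuf:1, Zane:2.
The largest is 2 (to Dmitri, Halim, Kai, Ursula, and Zane), so the eccentricity of Farah is 2.

2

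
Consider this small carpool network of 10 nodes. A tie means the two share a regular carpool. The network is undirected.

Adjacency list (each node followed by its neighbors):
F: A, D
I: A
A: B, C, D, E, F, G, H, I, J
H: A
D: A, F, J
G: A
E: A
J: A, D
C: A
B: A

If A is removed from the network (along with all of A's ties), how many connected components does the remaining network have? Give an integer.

Without A, the remaining ties split the others into: {H}; {G}; {D, F, J}; {C}; {E}; {I}; {B}.
That's 7 separate components.

7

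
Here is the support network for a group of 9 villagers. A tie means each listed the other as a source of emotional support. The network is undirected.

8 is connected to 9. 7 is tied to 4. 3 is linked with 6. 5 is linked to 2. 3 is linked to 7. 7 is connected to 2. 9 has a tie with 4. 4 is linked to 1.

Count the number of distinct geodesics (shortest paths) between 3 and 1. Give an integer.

1

The shortest distance is 3, and the only length-3 path is 3–7–4–1. So there is exactly 1 shortest path.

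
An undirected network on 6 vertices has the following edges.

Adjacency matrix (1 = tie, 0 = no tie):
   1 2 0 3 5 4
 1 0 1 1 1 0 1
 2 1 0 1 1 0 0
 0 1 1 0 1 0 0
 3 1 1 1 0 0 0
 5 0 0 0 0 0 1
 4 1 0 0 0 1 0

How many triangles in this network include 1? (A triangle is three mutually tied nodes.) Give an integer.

1's neighbors: 0, 2, 3, and 4.
Neighbor pairs that are themselves tied: 1–0–2; 1–0–3; 1–2–3. Each forms one triangle with 1, for 3 in total.

3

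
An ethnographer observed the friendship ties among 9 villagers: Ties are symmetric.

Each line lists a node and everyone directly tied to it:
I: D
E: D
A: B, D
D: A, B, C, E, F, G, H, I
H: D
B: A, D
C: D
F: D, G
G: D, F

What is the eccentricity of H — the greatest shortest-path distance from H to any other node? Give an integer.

2

Distances from H: A:2, B:2, C:2, D:1, E:2, F:2, G:2, I:2.
The largest is 2 (to C, G, F, B, E, I, and A), so the eccentricity of H is 2.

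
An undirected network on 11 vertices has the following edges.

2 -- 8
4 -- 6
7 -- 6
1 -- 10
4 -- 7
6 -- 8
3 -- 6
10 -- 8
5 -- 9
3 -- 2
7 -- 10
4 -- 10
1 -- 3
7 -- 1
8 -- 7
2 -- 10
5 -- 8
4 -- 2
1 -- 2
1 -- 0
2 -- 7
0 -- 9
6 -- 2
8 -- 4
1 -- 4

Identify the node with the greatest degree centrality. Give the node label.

2

Degrees — 0:2, 1:6, 2:7, 3:3, 4:6, 5:2, 6:5, 7:6, 8:6, 9:2, 10:5.
The maximum is 7, attained only by 2.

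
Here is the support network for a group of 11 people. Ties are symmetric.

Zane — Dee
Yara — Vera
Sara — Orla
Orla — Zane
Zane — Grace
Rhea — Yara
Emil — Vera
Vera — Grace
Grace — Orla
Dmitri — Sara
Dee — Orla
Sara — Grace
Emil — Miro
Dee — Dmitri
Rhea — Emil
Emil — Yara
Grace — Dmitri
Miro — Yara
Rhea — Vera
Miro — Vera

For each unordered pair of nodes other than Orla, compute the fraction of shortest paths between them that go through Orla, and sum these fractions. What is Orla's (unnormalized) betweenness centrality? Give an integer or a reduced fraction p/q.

Pairs whose geodesics pass through Orla — Rhea–Dee: 1/3; Emil–Dee: 1/3; Miro–Dee: 1/3; Yara–Dee: 1/3; Vera–Dee: 1/3; Zane–Sara: 1/2; Sara–Dee: 1/2; Grace–Dee: 1/3.
All other pairs contribute 0.
Summing the contributions gives betweenness(Orla) = 3.

3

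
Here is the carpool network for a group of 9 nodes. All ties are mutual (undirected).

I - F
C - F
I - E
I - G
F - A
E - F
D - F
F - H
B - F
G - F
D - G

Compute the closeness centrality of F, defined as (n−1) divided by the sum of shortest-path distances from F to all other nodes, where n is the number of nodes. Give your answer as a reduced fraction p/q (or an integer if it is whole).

Distances from F: A:1, B:1, C:1, D:1, E:1, G:1, H:1, I:1. Sum = 8.
n = 9, so closeness = 8/8 = 1.

1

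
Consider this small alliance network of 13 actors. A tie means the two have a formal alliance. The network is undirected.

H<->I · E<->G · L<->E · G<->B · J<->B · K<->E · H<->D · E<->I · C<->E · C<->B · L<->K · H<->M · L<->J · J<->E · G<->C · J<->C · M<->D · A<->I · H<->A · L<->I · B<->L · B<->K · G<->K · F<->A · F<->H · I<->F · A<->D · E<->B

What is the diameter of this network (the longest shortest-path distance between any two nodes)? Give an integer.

4

Eccentricity of each node (its greatest distance to any other): A:3, B:4, C:4, D:4, E:3, F:3, G:4, H:3, I:2, J:4, K:4, L:3, M:4.
The maximum eccentricity is 4, realized for instance by the pair D–G via D – A – I – E – G. So the diameter is 4.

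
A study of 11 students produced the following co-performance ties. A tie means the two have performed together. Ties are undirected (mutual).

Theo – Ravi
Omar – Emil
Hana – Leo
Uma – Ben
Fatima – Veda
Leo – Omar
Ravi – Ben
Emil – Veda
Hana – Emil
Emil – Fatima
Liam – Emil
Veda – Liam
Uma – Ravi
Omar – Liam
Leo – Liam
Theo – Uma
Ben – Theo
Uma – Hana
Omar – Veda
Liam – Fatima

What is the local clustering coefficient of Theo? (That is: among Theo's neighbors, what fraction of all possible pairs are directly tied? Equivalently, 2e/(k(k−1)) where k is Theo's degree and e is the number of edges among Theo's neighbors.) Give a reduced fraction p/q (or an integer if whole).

1

Theo's neighbors: Ben, Ravi, and Uma (k = 3).
Possible neighbor pairs: C(3,2) = 3. Edges among them: Ben–Ravi, Ben–Uma, Ravi–Uma → e = 3.
Clustering(Theo) = 3/3 = 1.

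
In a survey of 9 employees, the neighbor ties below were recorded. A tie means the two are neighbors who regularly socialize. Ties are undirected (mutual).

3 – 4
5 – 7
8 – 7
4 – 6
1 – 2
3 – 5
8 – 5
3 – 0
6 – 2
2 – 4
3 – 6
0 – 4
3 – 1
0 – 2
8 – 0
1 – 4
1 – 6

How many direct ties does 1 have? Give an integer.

4

1 is directly tied to 2, 3, 4, and 6. That is 4 neighbors, so the degree of 1 is 4.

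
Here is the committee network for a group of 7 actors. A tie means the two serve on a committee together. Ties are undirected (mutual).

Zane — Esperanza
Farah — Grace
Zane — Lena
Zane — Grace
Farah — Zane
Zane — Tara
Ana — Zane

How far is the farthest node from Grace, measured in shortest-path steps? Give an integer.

Distances from Grace: Ana:2, Esperanza:2, Farah:1, Lena:2, Tara:2, Zane:1.
The largest is 2 (to Esperanza, Ana, Tara, and Lena), so the eccentricity of Grace is 2.

2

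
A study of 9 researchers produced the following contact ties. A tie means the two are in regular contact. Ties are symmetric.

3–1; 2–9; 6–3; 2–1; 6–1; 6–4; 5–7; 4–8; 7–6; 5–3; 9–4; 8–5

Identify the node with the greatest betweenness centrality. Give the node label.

Unnormalized betweenness of each node: 1:9/2, 2:3/2, 3:3, 4:7, 5:3, 6:15/2, 7:1/2, 8:2, 9:2.
6 has the largest value, 15/2, making it the main broker — the node through which the most shortest paths run.

6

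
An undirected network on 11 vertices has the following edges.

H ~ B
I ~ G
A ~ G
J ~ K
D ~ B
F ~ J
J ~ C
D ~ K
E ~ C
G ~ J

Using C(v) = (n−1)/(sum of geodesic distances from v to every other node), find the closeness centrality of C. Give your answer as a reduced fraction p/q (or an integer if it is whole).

Distances from C: A:3, B:4, D:3, E:1, F:2, G:2, H:5, I:3, J:1, K:2. Sum = 26.
n = 11, so closeness = 10/26 = 5/13.

5/13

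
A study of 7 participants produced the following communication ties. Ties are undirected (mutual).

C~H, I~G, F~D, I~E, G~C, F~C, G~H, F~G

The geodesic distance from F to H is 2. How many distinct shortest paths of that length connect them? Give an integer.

2

The shortest distance is 2. The length-2 paths are: F–G–H; F–C–H.
That gives 2 distinct shortest paths.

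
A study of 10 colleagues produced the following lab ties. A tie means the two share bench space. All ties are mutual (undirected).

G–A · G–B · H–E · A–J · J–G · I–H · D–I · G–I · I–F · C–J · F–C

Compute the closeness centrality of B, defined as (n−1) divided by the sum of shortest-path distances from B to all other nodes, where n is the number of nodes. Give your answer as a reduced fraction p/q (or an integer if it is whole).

Distances from B: A:2, C:3, D:3, E:4, F:3, G:1, H:3, I:2, J:2. Sum = 23.
n = 10, so closeness = 9/23.

9/23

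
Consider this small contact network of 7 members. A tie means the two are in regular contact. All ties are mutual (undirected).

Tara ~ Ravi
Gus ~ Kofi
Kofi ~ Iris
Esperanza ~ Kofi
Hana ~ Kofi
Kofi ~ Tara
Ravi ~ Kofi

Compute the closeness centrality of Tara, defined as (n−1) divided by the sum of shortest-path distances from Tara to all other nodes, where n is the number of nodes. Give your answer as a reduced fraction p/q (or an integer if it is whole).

3/5

Distances from Tara: Esperanza:2, Gus:2, Hana:2, Iris:2, Kofi:1, Ravi:1. Sum = 10.
n = 7, so closeness = 6/10 = 3/5.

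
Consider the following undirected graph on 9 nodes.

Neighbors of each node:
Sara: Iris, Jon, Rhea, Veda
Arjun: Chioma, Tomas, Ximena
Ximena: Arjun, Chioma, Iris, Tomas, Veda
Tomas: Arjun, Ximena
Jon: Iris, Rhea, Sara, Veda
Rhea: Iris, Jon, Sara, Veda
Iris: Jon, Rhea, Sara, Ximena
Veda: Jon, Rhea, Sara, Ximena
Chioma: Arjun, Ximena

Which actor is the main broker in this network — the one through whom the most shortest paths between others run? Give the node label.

Unnormalized betweenness of each node: Arjun:1/2, Chioma:0, Iris:6, Jon:1/4, Rhea:1/4, Sara:1/4, Tomas:0, Veda:6, Ximena:63/4.
Ximena has the largest value, 63/4, making it the main broker — the node through which the most shortest paths run.

Ximena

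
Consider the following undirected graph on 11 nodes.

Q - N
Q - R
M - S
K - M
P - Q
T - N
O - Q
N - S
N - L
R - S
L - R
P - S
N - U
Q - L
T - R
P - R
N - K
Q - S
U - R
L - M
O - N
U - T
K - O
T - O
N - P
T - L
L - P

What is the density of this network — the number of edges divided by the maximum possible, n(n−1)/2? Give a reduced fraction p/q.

27/55

There are 27 edges and 11 nodes, so the maximum possible is C(11,2) = 55.
Density = 27/55.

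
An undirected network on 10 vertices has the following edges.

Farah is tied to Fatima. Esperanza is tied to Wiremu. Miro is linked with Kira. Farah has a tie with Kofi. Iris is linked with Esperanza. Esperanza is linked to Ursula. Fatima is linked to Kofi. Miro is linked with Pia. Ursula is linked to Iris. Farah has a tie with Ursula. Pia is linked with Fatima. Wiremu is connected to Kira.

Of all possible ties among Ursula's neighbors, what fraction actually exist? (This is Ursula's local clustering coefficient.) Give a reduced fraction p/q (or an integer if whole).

Ursula's neighbors: Esperanza, Farah, and Iris (k = 3).
Possible neighbor pairs: C(3,2) = 3. Edges among them: Esperanza–Iris → e = 1.
Clustering(Ursula) = 1/3.

1/3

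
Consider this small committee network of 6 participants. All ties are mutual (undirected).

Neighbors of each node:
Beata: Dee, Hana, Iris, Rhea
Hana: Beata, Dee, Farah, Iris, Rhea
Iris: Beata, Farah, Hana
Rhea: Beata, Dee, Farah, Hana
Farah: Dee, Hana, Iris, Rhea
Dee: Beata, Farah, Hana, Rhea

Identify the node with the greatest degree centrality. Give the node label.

Degrees — Beata:4, Dee:4, Farah:4, Hana:5, Iris:3, Rhea:4.
The maximum is 5, attained only by Hana.

Hana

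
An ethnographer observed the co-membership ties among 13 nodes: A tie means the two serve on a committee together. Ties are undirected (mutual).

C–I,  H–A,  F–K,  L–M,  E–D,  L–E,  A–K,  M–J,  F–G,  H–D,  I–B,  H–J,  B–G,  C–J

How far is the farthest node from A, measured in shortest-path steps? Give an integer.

4

Distances from A: B:4, C:3, D:2, E:3, F:2, G:3, H:1, I:4, J:2, K:1, L:4, M:3.
The largest is 4 (to L, I, and B), so the eccentricity of A is 4.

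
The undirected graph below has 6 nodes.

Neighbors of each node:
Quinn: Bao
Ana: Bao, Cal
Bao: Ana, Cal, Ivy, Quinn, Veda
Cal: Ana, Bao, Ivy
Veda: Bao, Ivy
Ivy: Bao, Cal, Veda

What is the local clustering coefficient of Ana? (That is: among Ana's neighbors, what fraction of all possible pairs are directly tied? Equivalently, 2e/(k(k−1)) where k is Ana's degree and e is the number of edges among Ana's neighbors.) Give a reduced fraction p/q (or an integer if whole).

1

Ana's neighbors: Bao and Cal (k = 2).
Possible neighbor pairs: C(2,2) = 1. Edges among them: Bao–Cal → e = 1.
Clustering(Ana) = 1/1.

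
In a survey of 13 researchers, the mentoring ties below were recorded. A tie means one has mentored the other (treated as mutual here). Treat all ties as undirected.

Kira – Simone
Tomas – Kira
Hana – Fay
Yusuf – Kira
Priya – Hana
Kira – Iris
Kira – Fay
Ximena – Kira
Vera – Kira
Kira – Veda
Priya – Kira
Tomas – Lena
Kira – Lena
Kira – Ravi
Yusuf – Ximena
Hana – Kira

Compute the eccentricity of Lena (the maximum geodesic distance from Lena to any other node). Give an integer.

Distances from Lena: Fay:2, Hana:2, Iris:2, Kira:1, Priya:2, Ravi:2, Simone:2, Tomas:1, Veda:2, Vera:2, Ximena:2, Yusuf:2.
The largest is 2 (to Simone, Fay, Ravi, Iris, Vera, Veda, Priya, Hana, Yusuf, and Ximena), so the eccentricity of Lena is 2.

2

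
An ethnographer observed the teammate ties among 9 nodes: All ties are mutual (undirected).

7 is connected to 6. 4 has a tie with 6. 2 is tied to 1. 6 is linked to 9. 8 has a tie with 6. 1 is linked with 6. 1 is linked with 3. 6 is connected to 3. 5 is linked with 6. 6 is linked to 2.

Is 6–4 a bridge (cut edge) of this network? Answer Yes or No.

Without the 6–4 edge there is no alternate route between 6 and 4, so the network disconnects. It is a bridge.

Yes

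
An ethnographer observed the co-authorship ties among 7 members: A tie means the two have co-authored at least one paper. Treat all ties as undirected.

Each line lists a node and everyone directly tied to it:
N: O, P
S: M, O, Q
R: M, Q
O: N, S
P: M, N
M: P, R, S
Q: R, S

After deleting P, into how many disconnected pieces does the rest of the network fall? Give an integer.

P's neighbors (M and N) remain reachable from one another through other ties, so the rest of the network stays in one piece.

1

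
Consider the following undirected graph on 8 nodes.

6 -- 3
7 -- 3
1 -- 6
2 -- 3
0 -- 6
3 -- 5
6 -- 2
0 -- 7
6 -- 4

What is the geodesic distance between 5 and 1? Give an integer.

3

One shortest route is 5 – 3 – 6 – 1, which uses 3 edges, and at distance 2 from 5 we only reach {2, 6, 7}, which does not include 1. So d(5,1) = 3.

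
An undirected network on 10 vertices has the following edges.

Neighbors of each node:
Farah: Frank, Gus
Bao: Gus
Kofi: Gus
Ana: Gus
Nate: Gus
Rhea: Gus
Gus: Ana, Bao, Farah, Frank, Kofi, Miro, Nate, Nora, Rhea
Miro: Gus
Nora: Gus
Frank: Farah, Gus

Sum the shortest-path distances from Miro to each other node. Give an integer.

Distances from Miro: Ana:2, Bao:2, Farah:2, Frank:2, Gus:1, Kofi:2, Nate:2, Nora:2, Rhea:2.
Sum = 2 + 2 + 2 + 2 + 1 + 2 + 2 + 2 + 2 = 17.

17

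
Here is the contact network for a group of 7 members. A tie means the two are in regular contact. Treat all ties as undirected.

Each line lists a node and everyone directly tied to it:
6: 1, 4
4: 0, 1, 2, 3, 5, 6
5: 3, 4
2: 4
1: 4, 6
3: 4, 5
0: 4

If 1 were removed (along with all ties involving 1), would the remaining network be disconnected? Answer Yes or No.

No

Even without 1, every remaining node can still reach every other (the residual graph is connected), so 1 is not a cut vertex.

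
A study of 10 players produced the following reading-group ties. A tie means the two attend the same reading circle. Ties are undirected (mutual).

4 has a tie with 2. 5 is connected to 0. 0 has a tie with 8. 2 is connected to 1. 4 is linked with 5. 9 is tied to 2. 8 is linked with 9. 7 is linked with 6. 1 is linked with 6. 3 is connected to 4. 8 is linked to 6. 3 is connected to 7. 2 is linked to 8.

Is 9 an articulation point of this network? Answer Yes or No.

Even without 9, every remaining node can still reach every other (the residual graph is connected), so 9 is not a cut vertex.

No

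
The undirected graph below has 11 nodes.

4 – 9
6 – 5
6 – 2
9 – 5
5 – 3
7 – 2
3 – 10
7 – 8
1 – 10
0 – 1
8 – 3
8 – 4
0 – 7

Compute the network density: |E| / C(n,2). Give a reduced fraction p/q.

13/55

There are 13 edges and 11 nodes, so the maximum possible is C(11,2) = 55.
Density = 13/55.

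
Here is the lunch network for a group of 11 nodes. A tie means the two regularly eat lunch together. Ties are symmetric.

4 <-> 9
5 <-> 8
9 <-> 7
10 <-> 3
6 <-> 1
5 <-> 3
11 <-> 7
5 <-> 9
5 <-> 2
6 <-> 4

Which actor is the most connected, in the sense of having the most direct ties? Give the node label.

Degrees — 1:1, 2:1, 3:2, 4:2, 5:4, 6:2, 7:2, 8:1, 9:3, 10:1, 11:1.
The maximum is 4, attained only by 5.

5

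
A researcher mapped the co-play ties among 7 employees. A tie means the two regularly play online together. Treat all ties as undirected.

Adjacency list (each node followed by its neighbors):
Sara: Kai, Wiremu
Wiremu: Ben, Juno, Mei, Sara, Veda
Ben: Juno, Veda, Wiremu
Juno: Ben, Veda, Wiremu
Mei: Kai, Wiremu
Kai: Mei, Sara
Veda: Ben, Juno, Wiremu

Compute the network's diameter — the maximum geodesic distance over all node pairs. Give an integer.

Eccentricity of each node (its greatest distance to any other): Ben:3, Juno:3, Kai:3, Mei:2, Sara:2, Veda:3, Wiremu:2.
The maximum eccentricity is 3, realized for instance by the pair Ben–Kai via Ben – Wiremu – Mei – Kai. So the diameter is 3.

3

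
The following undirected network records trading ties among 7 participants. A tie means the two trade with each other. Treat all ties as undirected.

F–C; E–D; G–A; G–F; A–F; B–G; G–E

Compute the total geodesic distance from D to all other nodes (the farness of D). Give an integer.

Distances from D: A:3, B:3, C:4, E:1, F:3, G:2.
Sum = 3 + 3 + 4 + 1 + 3 + 2 = 16.

16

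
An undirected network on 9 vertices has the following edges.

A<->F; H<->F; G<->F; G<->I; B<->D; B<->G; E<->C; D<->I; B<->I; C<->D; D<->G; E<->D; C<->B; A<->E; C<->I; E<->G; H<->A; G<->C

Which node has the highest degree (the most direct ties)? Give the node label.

G

Degrees — A:3, B:4, C:5, D:5, E:4, F:3, G:6, H:2, I:4.
The maximum is 6, attained only by G.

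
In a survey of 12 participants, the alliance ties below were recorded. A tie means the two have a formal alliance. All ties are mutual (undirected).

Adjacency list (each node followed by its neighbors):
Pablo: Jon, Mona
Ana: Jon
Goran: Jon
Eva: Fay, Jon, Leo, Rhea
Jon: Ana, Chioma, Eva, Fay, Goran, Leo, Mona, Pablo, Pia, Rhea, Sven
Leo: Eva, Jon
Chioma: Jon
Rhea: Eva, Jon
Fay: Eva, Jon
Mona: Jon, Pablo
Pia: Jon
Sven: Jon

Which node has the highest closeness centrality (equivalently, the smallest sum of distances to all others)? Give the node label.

Jon

Farness (sum of distances to all others) for each node — Ana:21, Chioma:21, Eva:18, Fay:20, Goran:21, Jon:11, Leo:20, Mona:20, Pablo:20, Pia:21, Rhea:20, Sven:21.
The smallest farness is 11, for Jon, so Jon has the highest closeness.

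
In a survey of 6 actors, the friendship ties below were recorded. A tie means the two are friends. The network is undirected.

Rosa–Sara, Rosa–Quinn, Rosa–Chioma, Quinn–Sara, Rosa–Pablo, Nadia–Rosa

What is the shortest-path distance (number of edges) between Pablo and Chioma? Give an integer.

One shortest route is Pablo – Rosa – Chioma, which uses 2 edges, and Pablo and Chioma are not directly tied, so nothing shorter exists. So d(Pablo,Chioma) = 2.

2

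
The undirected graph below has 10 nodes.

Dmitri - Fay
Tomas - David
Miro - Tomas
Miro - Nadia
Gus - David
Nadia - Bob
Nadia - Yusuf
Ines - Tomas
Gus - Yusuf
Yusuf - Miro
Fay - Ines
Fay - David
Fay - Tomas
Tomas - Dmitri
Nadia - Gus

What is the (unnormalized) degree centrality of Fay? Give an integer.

Fay is directly tied to David, Dmitri, Ines, and Tomas. That is 4 neighbors, so the degree of Fay is 4.

4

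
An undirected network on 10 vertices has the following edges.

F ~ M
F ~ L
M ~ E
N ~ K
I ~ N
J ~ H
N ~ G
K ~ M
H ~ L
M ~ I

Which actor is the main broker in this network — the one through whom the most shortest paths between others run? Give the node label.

Unnormalized betweenness of each node: E:0, F:18, G:0, H:8, I:6, J:0, K:6, L:14, M:49/2, N:17/2.
M has the largest value, 49/2, making it the main broker — the node through which the most shortest paths run.

M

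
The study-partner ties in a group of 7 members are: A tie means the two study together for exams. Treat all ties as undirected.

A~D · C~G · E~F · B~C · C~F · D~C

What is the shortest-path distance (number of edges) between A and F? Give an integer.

3

One shortest route is A – D – C – F, which uses 3 edges, and at distance 2 from A we only reach {C}, which does not include F. So d(A,F) = 3.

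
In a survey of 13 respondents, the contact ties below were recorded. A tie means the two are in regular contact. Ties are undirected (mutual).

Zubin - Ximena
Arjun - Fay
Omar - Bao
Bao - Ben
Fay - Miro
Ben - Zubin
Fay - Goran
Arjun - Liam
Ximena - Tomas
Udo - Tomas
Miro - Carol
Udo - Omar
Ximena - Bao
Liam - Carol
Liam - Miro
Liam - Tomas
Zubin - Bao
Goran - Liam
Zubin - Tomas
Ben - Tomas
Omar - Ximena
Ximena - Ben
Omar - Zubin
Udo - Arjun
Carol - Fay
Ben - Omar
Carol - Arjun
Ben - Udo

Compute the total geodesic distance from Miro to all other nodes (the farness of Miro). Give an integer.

29

Distances from Miro: Arjun:2, Bao:4, Ben:3, Carol:1, Fay:1, Goran:2, Liam:1, Omar:4, Tomas:2, Udo:3, Ximena:3, Zubin:3.
Sum = 2 + 4 + 3 + 1 + 1 + 2 + 1 + 4 + 2 + 3 + 3 + 3 = 29.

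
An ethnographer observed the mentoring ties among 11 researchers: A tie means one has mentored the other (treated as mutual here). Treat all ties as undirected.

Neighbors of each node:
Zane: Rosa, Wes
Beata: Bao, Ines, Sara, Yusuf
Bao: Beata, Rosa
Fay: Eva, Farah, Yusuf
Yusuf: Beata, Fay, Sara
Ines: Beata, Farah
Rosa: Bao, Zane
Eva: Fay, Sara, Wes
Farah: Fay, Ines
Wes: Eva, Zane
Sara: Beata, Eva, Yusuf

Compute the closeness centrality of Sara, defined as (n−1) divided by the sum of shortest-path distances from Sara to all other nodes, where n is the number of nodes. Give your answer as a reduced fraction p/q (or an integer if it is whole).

Distances from Sara: Bao:2, Beata:1, Eva:1, Farah:3, Fay:2, Ines:2, Rosa:3, Wes:2, Yusuf:1, Zane:3. Sum = 20.
n = 11, so closeness = 10/20 = 1/2.

1/2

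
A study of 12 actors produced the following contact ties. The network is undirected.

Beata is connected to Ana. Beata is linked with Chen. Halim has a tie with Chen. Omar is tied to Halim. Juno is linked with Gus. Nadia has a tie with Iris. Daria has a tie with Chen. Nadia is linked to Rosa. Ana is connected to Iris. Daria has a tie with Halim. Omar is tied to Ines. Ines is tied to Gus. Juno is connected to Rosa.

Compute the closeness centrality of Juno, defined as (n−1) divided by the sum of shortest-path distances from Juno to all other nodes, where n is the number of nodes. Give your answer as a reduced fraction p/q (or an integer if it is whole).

Distances from Juno: Ana:4, Beata:5, Chen:5, Daria:5, Gus:1, Halim:4, Ines:2, Iris:3, Nadia:2, Omar:3, Rosa:1. Sum = 35.
n = 12, so closeness = 11/35.

11/35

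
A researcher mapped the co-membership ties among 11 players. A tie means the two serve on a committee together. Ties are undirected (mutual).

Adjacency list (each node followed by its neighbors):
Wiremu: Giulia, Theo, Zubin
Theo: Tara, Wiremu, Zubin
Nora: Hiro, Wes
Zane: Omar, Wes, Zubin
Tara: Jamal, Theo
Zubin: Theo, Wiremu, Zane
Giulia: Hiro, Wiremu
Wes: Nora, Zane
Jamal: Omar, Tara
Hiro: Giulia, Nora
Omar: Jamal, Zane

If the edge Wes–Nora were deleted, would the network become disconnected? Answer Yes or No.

No

Even without that edge, Wes still reaches Nora via Wes – Zane – Zubin – Wiremu – Giulia – Hiro – Nora, so the network stays connected. Not a bridge.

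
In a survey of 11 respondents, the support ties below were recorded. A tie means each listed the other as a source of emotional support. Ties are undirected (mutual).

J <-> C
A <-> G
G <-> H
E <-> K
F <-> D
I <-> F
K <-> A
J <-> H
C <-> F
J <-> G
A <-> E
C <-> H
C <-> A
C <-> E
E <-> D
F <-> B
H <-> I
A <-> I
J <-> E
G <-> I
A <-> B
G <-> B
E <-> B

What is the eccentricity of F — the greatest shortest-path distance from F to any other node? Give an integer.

Distances from F: A:2, B:1, C:1, D:1, E:2, G:2, H:2, I:1, J:2, K:3.
The largest is 3 (to K), so the eccentricity of F is 3.

3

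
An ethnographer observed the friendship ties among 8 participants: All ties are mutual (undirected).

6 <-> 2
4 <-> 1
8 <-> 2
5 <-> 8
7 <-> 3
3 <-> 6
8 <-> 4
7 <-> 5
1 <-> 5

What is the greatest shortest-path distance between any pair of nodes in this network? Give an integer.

Eccentricity of each node (its greatest distance to any other): 1:4, 2:3, 3:4, 4:4, 5:3, 6:4, 7:3, 8:3.
The maximum eccentricity is 4, realized for instance by the pair 4–3 via 4 – 1 – 5 – 7 – 3. So the diameter is 4.

4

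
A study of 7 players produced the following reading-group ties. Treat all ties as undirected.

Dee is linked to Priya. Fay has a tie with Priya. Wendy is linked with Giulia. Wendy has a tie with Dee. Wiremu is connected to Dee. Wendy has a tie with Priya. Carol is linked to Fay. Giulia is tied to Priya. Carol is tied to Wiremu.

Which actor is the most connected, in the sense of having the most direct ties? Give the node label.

Degrees — Carol:2, Dee:3, Fay:2, Giulia:2, Priya:4, Wendy:3, Wiremu:2.
The maximum is 4, attained only by Priya.

Priya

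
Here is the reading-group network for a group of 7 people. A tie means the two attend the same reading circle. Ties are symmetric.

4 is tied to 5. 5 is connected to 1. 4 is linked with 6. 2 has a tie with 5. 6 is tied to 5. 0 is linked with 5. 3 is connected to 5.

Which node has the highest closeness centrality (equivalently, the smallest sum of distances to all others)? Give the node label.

5

Farness (sum of distances to all others) for each node — 0:11, 1:11, 2:11, 3:11, 4:10, 5:6, 6:10.
The smallest farness is 6, for 5, so 5 has the highest closeness.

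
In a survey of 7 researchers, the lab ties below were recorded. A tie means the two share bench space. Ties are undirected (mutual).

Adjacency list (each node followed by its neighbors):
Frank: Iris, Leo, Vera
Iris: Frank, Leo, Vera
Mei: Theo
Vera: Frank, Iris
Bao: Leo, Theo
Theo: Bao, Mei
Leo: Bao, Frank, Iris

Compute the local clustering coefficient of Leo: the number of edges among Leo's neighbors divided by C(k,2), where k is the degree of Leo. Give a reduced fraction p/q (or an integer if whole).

1/3

Leo's neighbors: Bao, Frank, and Iris (k = 3).
Possible neighbor pairs: C(3,2) = 3. Edges among them: Frank–Iris → e = 1.
Clustering(Leo) = 1/3.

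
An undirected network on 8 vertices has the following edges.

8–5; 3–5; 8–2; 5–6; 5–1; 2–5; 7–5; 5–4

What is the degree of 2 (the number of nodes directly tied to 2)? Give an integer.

2

2 is directly tied to 5 and 8. That is 2 neighbors, so the degree of 2 is 2.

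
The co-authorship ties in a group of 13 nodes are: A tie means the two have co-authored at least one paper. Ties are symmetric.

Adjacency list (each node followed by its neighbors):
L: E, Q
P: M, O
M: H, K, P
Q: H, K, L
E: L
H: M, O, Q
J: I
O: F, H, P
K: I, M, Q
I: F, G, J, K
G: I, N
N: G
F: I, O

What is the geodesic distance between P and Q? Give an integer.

3

One shortest route is P – M – K – Q, which uses 3 edges, and at distance 2 from P we only reach {F, H, K}, which does not include Q. So d(P,Q) = 3.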